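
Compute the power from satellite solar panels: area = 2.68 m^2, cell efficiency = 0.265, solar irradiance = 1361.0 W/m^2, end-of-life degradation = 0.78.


P = area * eta * S * degradation
P = 2.68 * 0.265 * 1361.0 * 0.78
P = 753.9341 W

753.9341 W


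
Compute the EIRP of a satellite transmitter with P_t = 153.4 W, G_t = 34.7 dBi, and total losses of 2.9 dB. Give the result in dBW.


Pt = 153.4 W = 21.8583 dBW
EIRP = Pt_dBW + Gt - losses = 21.8583 + 34.7 - 2.9 = 53.6583 dBW

53.6583 dBW


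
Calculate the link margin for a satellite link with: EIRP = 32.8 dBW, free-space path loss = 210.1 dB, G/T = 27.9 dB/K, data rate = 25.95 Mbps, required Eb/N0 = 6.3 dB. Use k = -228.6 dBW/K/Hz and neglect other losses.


C/N0 = EIRP - FSPL + G/T - k = 32.8 - 210.1 + 27.9 - (-228.6)
C/N0 = 79.2000 dB-Hz
R_b = 25.95 Mbps = 2.595e+07 bps -> 10*log10(R_b) = 74.1414 dB-Hz
Eb/N0 = C/N0 - 10*log10(R_b) = 79.2000 - 74.1414 = 5.0586 dB
Margin = Eb/N0 - Eb/N0_req = 5.0586 - 6.3 = -1.2414 dB (negative margin: link does not close)

-1.2414 dB


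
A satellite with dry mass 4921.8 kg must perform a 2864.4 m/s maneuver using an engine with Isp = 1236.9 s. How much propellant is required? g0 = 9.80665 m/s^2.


ve = Isp * g0 = 1236.9 * 9.80665 = 12129.845385 m/s
mass ratio = exp(dv/ve) = exp(2864.4/12129.845385) = 1.26635767
m_prop = m_dry * (mr - 1) = 4921.8 * (1.26635767 - 1)
m_prop = 1310.9592 kg

1310.9592 kg


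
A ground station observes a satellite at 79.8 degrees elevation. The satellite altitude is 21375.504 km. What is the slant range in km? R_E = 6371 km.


h = 21375.504 km, el = 79.8 deg
d = -R_E*sin(el) + sqrt((R_E*sin(el))^2 + 2*R_E*h + h^2)
d = -6371.0000*sin(1.3928) + sqrt((6371.0000*0.9841956)^2 + 2*6371.0000*21375.504 + 21375.504^2)
d = 21453.2472 km

21453.2472 km


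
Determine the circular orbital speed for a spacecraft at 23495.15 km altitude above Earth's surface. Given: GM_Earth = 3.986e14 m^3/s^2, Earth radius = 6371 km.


r = R_E + alt = 6371.0 + 23495.15 = 29866.1500 km = 2.986615e+07 m
v = sqrt(mu/r) = sqrt(3.986e14 / 2.986615e+07) = 3653.2469 m/s = 3.6532 km/s

3.6532 km/s


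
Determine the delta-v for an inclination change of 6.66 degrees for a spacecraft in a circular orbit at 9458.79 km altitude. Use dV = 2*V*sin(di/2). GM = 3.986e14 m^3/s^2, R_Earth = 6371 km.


r = 15829.7900 km = 1.582979e+07 m
V = sqrt(mu/r) = 5018.0048 m/s
di = 6.66 deg = 0.1162389 rad
dV = 2*V*sin(di/2) = 2*5018.0048*sin(0.05811946)
dV = 582.9592 m/s = 0.5829592 km/s

0.5830 km/s


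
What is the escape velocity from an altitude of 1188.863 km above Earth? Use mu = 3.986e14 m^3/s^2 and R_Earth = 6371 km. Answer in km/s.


r = 6371.0 + 1188.863 = 7559.8630 km = 7.559863e+06 m
v_esc = sqrt(2*mu/r) = sqrt(2*3.986e14 / 7.559863e+06)
v_esc = 10268.9652 m/s = 10.2690 km/s

10.2690 km/s


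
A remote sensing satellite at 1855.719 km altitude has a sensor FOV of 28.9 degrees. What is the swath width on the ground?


FOV = 28.9 deg = 0.5044002 rad
swath = 2 * alt * tan(FOV/2) = 2 * 1855.719 * tan(0.2522001)
swath = 2 * 1855.719 * 0.2576868
swath = 956.3884 km

956.3884 km


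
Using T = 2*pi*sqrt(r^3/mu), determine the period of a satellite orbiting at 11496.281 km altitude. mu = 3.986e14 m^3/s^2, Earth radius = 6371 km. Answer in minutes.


r = 17867.2810 km = 1.7867281e+07 m
T = 2*pi*sqrt(r^3/mu) = 2*pi*sqrt(5.703946e+21 / 3.986e14)
T = 23768.3439 s = 396.1391 min

396.1391 minutes


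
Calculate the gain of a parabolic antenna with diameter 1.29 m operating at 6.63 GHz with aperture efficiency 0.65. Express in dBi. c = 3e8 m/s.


lambda = c/f = 3e8 / 6.63e+09 = 0.04524887 m
G = eta*(pi*D/lambda)^2 = 0.65*(pi*1.29/0.04524887)^2
G = 5214.0726 (linear)
G = 10*log10(5214.0726) = 37.1718 dBi

37.1718 dBi


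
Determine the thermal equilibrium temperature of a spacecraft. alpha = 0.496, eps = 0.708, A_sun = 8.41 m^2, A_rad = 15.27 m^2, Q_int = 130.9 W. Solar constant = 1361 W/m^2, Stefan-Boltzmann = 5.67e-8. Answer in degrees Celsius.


Numerator = alpha*S*A_sun + Q_int = 0.496*1361*8.41 + 130.9 = 5808.1210 W
Denominator = eps*sigma*A_rad = 0.708*5.67e-8*15.27 = 6.1299277e-07 W/K^4
T^4 = 9.4750236e+09 K^4
T = 311.9932 K = 38.8432 C

38.8432 degrees Celsius


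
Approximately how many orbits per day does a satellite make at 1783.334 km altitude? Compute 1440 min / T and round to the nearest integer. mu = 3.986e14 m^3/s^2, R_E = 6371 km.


r = 8.154334e+06 m
T = 2*pi*sqrt(r^3/mu) = 7328.1435 s = 122.1357 min
revs/day = 1440 / 122.1357 = 11.7902
Rounded: 12 revolutions per day

12 revolutions per day


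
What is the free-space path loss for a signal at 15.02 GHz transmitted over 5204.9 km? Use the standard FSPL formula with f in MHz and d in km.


f = 15.02 GHz = 15020.0000 MHz
d = 5204.9 km
FSPL = 32.44 + 20*log10(15020.0000) + 20*log10(5204.9)
FSPL = 32.44 + 83.5334 + 74.3282
FSPL = 190.3016 dB

190.3016 dB


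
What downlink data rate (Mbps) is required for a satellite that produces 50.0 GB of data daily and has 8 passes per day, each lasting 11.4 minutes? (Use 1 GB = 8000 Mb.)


total contact time = 8 * 11.4 * 60 = 5472.0000 s
data = 50.0 GB = 400000.0000 Mb
rate = 400000.0000 / 5472.0000 = 73.0994 Mbps

73.0994 Mbps


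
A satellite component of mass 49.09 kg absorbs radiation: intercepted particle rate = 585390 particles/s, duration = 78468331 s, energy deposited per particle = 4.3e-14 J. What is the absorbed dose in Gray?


Total energy deposited = rate * time * E_per
  = 585390 * 78468331 * 4.3e-14 = 1.9752 J
Dose = E_total / mass = 1.9752 / 49.09
Dose = 0.04023603 Gy

0.0402 Gy


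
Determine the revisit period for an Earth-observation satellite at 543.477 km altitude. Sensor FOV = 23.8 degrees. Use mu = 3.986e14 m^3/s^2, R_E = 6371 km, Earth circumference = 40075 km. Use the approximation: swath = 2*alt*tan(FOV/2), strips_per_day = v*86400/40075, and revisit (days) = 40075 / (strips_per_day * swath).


swath = 2*543.477*tan(0.2076942) = 229.0571 km
v = sqrt(mu/r) = 7592.5730 m/s = 7.5926 km/s
strips/day = v*86400/40075 = 7.5926*86400/40075 = 16.3693
coverage/day = strips * swath = 16.3693 * 229.0571 = 3749.4970 km
revisit = 40075 / 3749.4970 = 10.6881 days

10.6881 days


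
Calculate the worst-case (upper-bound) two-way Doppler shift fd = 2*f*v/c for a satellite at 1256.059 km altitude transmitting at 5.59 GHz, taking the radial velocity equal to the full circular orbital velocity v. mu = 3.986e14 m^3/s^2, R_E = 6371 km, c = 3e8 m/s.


r = 7.627059e+06 m
v = sqrt(mu/r) = 7229.1976 m/s (worst-case radial velocity)
f = 5.59 GHz = 5.59e+09 Hz
fd = 2*f*v/c = 2*5.59e+09*7229.1976/3.0e+08
fd = 269408.0963 Hz

269408.0963 Hz


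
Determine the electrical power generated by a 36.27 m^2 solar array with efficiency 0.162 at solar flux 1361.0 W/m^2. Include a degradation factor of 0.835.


P = area * eta * S * degradation
P = 36.27 * 0.162 * 1361.0 * 0.835
P = 6677.3966 W

6677.3966 W


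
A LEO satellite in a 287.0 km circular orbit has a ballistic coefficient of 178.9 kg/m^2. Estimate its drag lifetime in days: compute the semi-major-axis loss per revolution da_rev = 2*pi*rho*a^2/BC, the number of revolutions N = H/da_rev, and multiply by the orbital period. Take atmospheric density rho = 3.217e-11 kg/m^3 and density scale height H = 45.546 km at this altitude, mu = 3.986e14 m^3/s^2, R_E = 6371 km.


a = R_E + alt = 6658.0000 km = 6.658e+06 m
da_rev = 2*pi*rho*a^2/BC = 2*pi*3.217e-11*(6.658e+06)^2/178.9 = 50.085057 m per revolution
N = H/da_rev = 45546.0000 m / 50.085057 m = 909.3730 revolutions
P = 2*pi*sqrt(a^3/mu) = 5406.6332 s
lifetime = N*P = 909.3730 * 5406.6332 = 4.9166464e+06 s = 56.9056 days

56.9056 days


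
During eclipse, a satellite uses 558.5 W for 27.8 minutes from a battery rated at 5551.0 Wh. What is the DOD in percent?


E_used = P * t / 60 = 558.5 * 27.8 / 60 = 258.7717 Wh
DOD = E_used / E_total * 100 = 258.7717 / 5551.0 * 100
DOD = 4.6617 %

4.6617 %


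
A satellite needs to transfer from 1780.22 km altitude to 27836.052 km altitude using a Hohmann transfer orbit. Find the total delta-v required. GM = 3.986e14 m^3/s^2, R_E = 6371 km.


r1 = 8151.2200 km = 8.15122e+06 m
r2 = 34207.0520 km = 3.4207052e+07 m
dv1 = sqrt(mu/r1)*(sqrt(2*r2/(r1+r2)) - 1) = 1894.2196 m/s
dv2 = sqrt(mu/r2)*(1 - sqrt(2*r1/(r1+r2))) = 1295.8684 m/s
total dv = |dv1| + |dv2| = 1894.2196 + 1295.8684 = 3190.0880 m/s = 3.1901 km/s

3.1901 km/s


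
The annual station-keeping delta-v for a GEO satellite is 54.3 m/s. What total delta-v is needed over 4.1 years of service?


dV = rate * years = 54.3 * 4.1
dV = 222.6300 m/s

222.6300 m/s


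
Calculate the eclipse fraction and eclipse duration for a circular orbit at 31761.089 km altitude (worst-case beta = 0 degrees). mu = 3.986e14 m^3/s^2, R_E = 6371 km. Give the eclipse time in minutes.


r = 38132.0890 km
T = 1235.0822 min
Eclipse fraction = arcsin(R_E/r)/pi = arcsin(6371.0000/38132.0890)/pi
= arcsin(0.1670771)/pi = 0.05343289
Eclipse duration = 0.05343289 * 1235.0822 = 65.9940 min

65.9940 minutes


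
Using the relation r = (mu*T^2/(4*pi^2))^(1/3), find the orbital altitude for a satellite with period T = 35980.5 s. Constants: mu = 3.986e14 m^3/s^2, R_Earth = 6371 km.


T = 35980.5 s
r = (mu*T^2/(4*pi^2))^(1/3) = (3.986e14 * 35980.5^2 / (4*pi^2))^(1/3)
r = 2.3556132e+07 m = 23556.1321 km
alt = r - R_E = 23556.1321 - 6371 = 17185.1321 km

17185.1321 km


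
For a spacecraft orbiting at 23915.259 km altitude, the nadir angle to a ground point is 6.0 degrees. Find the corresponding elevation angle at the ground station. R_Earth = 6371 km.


r = R_E + alt = 30286.2590 km
Law of sines in the satellite / Earth-center / ground-point triangle:
  sin(nadir)/R_E = sin(90 + el)/r  =>  cos(el) = (r/R_E)*sin(nadir)
cos(el) = (30286.2590 / 6371.0000) * sin(6.0 deg) = 0.4969041
el = arccos(0.4969041) = 60.2046 deg
(Earth-central angle = 90 - nadir - el = 23.7954 deg)

60.2046 degrees


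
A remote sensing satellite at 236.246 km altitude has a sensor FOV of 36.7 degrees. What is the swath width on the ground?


FOV = 36.7 deg = 0.6405358 rad
swath = 2 * alt * tan(FOV/2) = 2 * 236.246 * tan(0.3202679)
swath = 2 * 236.246 * 0.3316868
swath = 156.7193 km

156.7193 km


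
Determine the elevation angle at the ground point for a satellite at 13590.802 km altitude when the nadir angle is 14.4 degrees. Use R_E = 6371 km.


r = R_E + alt = 19961.8020 km
Law of sines in the satellite / Earth-center / ground-point triangle:
  sin(nadir)/R_E = sin(90 + el)/r  =>  cos(el) = (r/R_E)*sin(nadir)
cos(el) = (19961.8020 / 6371.0000) * sin(14.4 deg) = 0.7792024
el = arccos(0.7792024) = 38.8124 deg
(Earth-central angle = 90 - nadir - el = 36.7876 deg)

38.8124 degrees


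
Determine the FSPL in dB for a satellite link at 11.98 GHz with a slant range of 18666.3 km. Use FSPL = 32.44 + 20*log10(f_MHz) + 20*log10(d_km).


f = 11.98 GHz = 11980.0000 MHz
d = 18666.3 km
FSPL = 32.44 + 20*log10(11980.0000) + 20*log10(18666.3)
FSPL = 32.44 + 81.5691 + 85.4212
FSPL = 199.4303 dB

199.4303 dB


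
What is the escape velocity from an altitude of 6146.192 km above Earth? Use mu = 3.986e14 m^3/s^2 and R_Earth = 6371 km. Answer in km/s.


r = 6371.0 + 6146.192 = 12517.1920 km = 1.2517192e+07 m
v_esc = sqrt(2*mu/r) = sqrt(2*3.986e14 / 1.2517192e+07)
v_esc = 7980.5016 m/s = 7.9805 km/s

7.9805 km/s


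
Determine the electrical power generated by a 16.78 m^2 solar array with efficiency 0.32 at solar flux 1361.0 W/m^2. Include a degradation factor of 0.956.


P = area * eta * S * degradation
P = 16.78 * 0.32 * 1361.0 * 0.956
P = 6986.4725 W

6986.4725 W


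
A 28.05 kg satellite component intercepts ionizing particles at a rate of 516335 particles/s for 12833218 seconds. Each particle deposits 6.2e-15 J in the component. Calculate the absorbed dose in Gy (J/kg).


Total energy deposited = rate * time * E_per
  = 516335 * 12833218 * 6.2e-15 = 0.04108269 J
Dose = E_total / mass = 0.04108269 / 28.05
Dose = 0.001464623 Gy

0.0015 Gy


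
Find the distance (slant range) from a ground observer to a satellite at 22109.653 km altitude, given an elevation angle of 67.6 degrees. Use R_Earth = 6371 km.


h = 22109.653 km, el = 67.6 deg
d = -R_E*sin(el) + sqrt((R_E*sin(el))^2 + 2*R_E*h + h^2)
d = -6371.0000*sin(1.1798) + sqrt((6371.0000*0.924546)^2 + 2*6371.0000*22109.653 + 22109.653^2)
d = 22486.7041 km

22486.7041 km


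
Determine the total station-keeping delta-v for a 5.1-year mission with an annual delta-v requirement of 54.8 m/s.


dV = rate * years = 54.8 * 5.1
dV = 279.4800 m/s

279.4800 m/s


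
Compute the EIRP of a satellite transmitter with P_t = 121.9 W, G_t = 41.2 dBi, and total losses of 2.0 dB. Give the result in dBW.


Pt = 121.9 W = 20.8600 dBW
EIRP = Pt_dBW + Gt - losses = 20.8600 + 41.2 - 2.0 = 60.0600 dBW

60.0600 dBW


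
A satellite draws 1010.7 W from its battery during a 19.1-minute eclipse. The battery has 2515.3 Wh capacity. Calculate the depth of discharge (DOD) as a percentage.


E_used = P * t / 60 = 1010.7 * 19.1 / 60 = 321.7395 Wh
DOD = E_used / E_total * 100 = 321.7395 / 2515.3 * 100
DOD = 12.7913 %

12.7913 %


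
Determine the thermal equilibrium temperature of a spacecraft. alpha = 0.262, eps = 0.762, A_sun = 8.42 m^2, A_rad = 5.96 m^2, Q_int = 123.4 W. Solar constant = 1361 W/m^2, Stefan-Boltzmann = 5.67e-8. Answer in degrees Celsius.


Numerator = alpha*S*A_sun + Q_int = 0.262*1361*8.42 + 123.4 = 3125.8204 W
Denominator = eps*sigma*A_rad = 0.762*5.67e-8*5.96 = 2.5750418e-07 W/K^4
T^4 = 1.2138911e+10 K^4
T = 331.9288 K = 58.7788 C

58.7788 degrees Celsius


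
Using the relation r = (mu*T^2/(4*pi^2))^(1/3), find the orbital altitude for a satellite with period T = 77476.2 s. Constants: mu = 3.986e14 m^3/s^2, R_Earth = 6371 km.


T = 77476.2 s
r = (mu*T^2/(4*pi^2))^(1/3) = (3.986e14 * 77476.2^2 / (4*pi^2))^(1/3)
r = 3.9279992e+07 m = 39279.9923 km
alt = r - R_E = 39279.9923 - 6371 = 32908.9923 km

32908.9923 km


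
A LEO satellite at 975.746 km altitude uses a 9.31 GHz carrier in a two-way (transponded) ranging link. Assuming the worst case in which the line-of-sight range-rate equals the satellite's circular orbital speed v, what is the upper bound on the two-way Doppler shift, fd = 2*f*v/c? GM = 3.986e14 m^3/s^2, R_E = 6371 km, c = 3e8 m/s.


r = 7.346746e+06 m
v = sqrt(mu/r) = 7365.8206 m/s (worst-case radial velocity)
f = 9.31 GHz = 9.31e+09 Hz
fd = 2*f*v/c = 2*9.31e+09*7365.8206/3.0e+08
fd = 457171.9293 Hz

457171.9293 Hz


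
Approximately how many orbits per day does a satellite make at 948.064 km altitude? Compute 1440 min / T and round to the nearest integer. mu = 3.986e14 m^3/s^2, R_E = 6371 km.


r = 7.319064e+06 m
T = 2*pi*sqrt(r^3/mu) = 6231.5278 s = 103.8588 min
revs/day = 1440 / 103.8588 = 13.8650
Rounded: 14 revolutions per day

14 revolutions per day


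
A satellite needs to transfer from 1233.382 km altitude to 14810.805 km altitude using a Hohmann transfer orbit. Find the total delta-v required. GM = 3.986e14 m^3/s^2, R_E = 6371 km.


r1 = 7604.3820 km = 7.604382e+06 m
r2 = 21181.8050 km = 2.1181805e+07 m
dv1 = sqrt(mu/r1)*(sqrt(2*r2/(r1+r2)) - 1) = 1542.9952 m/s
dv2 = sqrt(mu/r2)*(1 - sqrt(2*r1/(r1+r2))) = 1184.8449 m/s
total dv = |dv1| + |dv2| = 1542.9952 + 1184.8449 = 2727.8401 m/s = 2.7278 km/s

2.7278 km/s


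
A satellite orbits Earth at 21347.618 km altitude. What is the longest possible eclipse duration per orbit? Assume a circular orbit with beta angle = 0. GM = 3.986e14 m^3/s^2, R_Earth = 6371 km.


r = 27718.6180 km
T = 765.4509 min
Eclipse fraction = arcsin(R_E/r)/pi = arcsin(6371.0000/27718.6180)/pi
= arcsin(0.2298455)/pi = 0.07382209
Eclipse duration = 0.07382209 * 765.4509 = 56.5072 min

56.5072 minutes


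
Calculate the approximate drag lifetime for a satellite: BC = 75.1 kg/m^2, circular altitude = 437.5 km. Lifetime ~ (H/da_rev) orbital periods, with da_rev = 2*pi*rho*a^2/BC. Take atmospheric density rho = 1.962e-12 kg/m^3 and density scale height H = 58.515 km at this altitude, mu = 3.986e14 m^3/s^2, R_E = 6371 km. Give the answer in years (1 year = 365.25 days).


a = R_E + alt = 6808.5000 km = 6.8085e+06 m
da_rev = 2*pi*rho*a^2/BC = 2*pi*1.962e-12*(6.8085e+06)^2/75.1 = 7.609249 m per revolution
N = H/da_rev = 58515.0000 m / 7.609249 m = 7689.9832 revolutions
P = 2*pi*sqrt(a^3/mu) = 5590.9857 s
lifetime = N*P = 7689.9832 * 5590.9857 = 4.2994586e+07 s = 497.6225 days
years = 497.6225 / 365.25 = 1.3624 years

1.3624 years


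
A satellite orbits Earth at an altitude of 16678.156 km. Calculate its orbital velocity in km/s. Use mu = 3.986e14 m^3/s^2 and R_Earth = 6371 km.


r = R_E + alt = 6371.0 + 16678.156 = 23049.1560 km = 2.3049156e+07 m
v = sqrt(mu/r) = sqrt(3.986e14 / 2.3049156e+07) = 4158.5424 m/s = 4.1585 km/s

4.1585 km/s


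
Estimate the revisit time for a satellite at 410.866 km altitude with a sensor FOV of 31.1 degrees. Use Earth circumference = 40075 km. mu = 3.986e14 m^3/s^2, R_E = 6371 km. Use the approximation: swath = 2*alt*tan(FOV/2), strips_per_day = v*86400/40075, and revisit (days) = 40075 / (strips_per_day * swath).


swath = 2*410.866*tan(0.2713987) = 228.6589 km
v = sqrt(mu/r) = 7666.4454 m/s = 7.6664 km/s
strips/day = v*86400/40075 = 7.6664*86400/40075 = 16.5285
coverage/day = strips * swath = 16.5285 * 228.6589 = 3779.3955 km
revisit = 40075 / 3779.3955 = 10.6035 days

10.6035 days


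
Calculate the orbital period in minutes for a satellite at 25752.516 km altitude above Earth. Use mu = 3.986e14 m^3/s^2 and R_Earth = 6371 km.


r = 32123.5160 km = 3.2123516e+07 m
T = 2*pi*sqrt(r^3/mu) = 2*pi*sqrt(3.3148908e+22 / 3.986e14)
T = 57298.8403 s = 954.9807 min

954.9807 minutes


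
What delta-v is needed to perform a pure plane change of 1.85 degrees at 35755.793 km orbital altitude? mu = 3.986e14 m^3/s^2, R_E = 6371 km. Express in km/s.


r = 42126.7930 km = 4.2126793e+07 m
V = sqrt(mu/r) = 3076.0221 m/s
di = 1.85 deg = 0.03228859 rad
dV = 2*V*sin(di/2) = 2*3076.0221*sin(0.0161443)
dV = 99.3161 m/s = 0.0993161 km/s

0.0993 km/s


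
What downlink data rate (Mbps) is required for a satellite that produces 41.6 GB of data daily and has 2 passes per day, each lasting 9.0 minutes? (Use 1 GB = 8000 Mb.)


total contact time = 2 * 9.0 * 60 = 1080.0000 s
data = 41.6 GB = 332800.0000 Mb
rate = 332800.0000 / 1080.0000 = 308.1481 Mbps

308.1481 Mbps


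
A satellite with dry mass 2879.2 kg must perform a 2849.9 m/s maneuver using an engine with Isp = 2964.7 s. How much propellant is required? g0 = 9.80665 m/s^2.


ve = Isp * g0 = 2964.7 * 9.80665 = 29073.775255 m/s
mass ratio = exp(dv/ve) = exp(2849.9/29073.775255) = 1.10298820
m_prop = m_dry * (mr - 1) = 2879.2 * (1.10298820 - 1)
m_prop = 296.5236 kg

296.5236 kg


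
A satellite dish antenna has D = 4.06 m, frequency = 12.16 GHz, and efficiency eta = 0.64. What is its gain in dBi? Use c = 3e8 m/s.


lambda = c/f = 3e8 / 1.216e+10 = 0.02467105 m
G = eta*(pi*D/lambda)^2 = 0.64*(pi*4.06/0.02467105)^2
G = 171063.1350 (linear)
G = 10*log10(171063.1350) = 52.3316 dBi

52.3316 dBi


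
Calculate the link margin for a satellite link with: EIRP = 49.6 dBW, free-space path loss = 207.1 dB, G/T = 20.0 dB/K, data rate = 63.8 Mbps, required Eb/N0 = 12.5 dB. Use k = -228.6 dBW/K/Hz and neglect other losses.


C/N0 = EIRP - FSPL + G/T - k = 49.6 - 207.1 + 20.0 - (-228.6)
C/N0 = 91.1000 dB-Hz
R_b = 63.8 Mbps = 6.38e+07 bps -> 10*log10(R_b) = 78.0482 dB-Hz
Eb/N0 = C/N0 - 10*log10(R_b) = 91.1000 - 78.0482 = 13.0518 dB
Margin = Eb/N0 - Eb/N0_req = 13.0518 - 12.5 = 0.5517932 dB (link closes)

0.5518 dB


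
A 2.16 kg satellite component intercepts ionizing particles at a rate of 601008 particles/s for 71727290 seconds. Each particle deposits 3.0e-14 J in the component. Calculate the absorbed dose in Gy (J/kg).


Total energy deposited = rate * time * E_per
  = 601008 * 71727290 * 3.0e-14 = 1.2933 J
Dose = E_total / mass = 1.2933 / 2.16
Dose = 0.5987316 Gy

0.5987 Gy


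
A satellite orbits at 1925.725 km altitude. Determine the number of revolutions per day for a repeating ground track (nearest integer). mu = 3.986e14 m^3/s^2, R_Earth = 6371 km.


r = 8.296725e+06 m
T = 2*pi*sqrt(r^3/mu) = 7520.9251 s = 125.3488 min
revs/day = 1440 / 125.3488 = 11.4879
Rounded: 11 revolutions per day

11 revolutions per day


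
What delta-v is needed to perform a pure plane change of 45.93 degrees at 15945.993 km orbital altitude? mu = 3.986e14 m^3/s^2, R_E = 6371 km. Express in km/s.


r = 22316.9930 km = 2.2316993e+07 m
V = sqrt(mu/r) = 4226.2074 m/s
di = 45.93 deg = 0.8016297 rad
dV = 2*V*sin(di/2) = 2*4226.2074*sin(0.4008149)
dV = 3297.8681 m/s = 3.2979 km/s

3.2979 km/s


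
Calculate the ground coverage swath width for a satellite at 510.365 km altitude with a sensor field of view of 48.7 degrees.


FOV = 48.7 deg = 0.8499753 rad
swath = 2 * alt * tan(FOV/2) = 2 * 510.365 * tan(0.4249877)
swath = 2 * 510.365 * 0.4525683
swath = 461.9500 km

461.9500 km


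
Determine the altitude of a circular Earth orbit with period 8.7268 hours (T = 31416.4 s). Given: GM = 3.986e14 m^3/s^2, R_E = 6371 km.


T = 31416.4 s
r = (mu*T^2/(4*pi^2))^(1/3) = (3.986e14 * 31416.4^2 / (4*pi^2))^(1/3)
r = 2.1519399e+07 m = 21519.3987 km
alt = r - R_E = 21519.3987 - 6371 = 15148.3987 km

15148.3987 km


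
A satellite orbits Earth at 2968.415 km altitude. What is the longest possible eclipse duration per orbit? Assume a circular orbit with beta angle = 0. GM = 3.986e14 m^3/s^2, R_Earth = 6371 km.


r = 9339.4150 km
T = 149.7061 min
Eclipse fraction = arcsin(R_E/r)/pi = arcsin(6371.0000/9339.4150)/pi
= arcsin(0.6821626)/pi = 0.2389604
Eclipse duration = 0.2389604 * 149.7061 = 35.7738 min

35.7738 minutes


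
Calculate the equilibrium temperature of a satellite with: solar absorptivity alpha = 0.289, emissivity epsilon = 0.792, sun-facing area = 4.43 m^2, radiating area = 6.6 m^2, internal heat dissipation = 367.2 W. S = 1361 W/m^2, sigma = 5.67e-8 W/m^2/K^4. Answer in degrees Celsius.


Numerator = alpha*S*A_sun + Q_int = 0.289*1361*4.43 + 367.2 = 2109.6475 W
Denominator = eps*sigma*A_rad = 0.792*5.67e-8*6.6 = 2.9638224e-07 W/K^4
T^4 = 7.1179956e+09 K^4
T = 290.4621 K = 17.3121 C

17.3121 degrees Celsius


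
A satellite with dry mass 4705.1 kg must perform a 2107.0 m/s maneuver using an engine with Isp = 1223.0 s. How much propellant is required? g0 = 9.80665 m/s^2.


ve = Isp * g0 = 1223.0 * 9.80665 = 11993.532950 m/s
mass ratio = exp(dv/ve) = exp(2107.0/11993.532950) = 1.19205417
m_prop = m_dry * (mr - 1) = 4705.1 * (1.19205417 - 1)
m_prop = 903.6341 kg

903.6341 kg


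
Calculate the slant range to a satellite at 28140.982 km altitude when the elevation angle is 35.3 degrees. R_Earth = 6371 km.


h = 28140.982 km, el = 35.3 deg
d = -R_E*sin(el) + sqrt((R_E*sin(el))^2 + 2*R_E*h + h^2)
d = -6371.0000*sin(0.6161012) + sqrt((6371.0000*0.5778576)^2 + 2*6371.0000*28140.982 + 28140.982^2)
d = 30436.5131 km

30436.5131 km


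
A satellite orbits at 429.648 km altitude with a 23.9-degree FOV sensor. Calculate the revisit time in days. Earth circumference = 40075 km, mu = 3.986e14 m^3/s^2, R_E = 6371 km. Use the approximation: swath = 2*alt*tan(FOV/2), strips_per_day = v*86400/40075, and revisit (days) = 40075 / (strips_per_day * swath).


swath = 2*429.648*tan(0.2085668) = 181.8654 km
v = sqrt(mu/r) = 7655.8515 m/s = 7.6559 km/s
strips/day = v*86400/40075 = 7.6559*86400/40075 = 16.5057
coverage/day = strips * swath = 16.5057 * 181.8654 = 3001.8140 km
revisit = 40075 / 3001.8140 = 13.3503 days

13.3503 days


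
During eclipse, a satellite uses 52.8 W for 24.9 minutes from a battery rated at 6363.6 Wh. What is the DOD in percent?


E_used = P * t / 60 = 52.8 * 24.9 / 60 = 21.9120 Wh
DOD = E_used / E_total * 100 = 21.9120 / 6363.6 * 100
DOD = 0.3443334 %

0.3443 %


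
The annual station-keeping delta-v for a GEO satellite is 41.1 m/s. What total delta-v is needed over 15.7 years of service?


dV = rate * years = 41.1 * 15.7
dV = 645.2700 m/s

645.2700 m/s


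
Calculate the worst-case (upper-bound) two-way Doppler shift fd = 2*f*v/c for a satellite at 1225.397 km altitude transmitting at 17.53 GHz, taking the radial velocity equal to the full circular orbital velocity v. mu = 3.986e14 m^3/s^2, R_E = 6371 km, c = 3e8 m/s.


r = 7.596397e+06 m
v = sqrt(mu/r) = 7243.7728 m/s (worst-case radial velocity)
f = 17.53 GHz = 1.753e+10 Hz
fd = 2*f*v/c = 2*1.753e+10*7243.7728/3.0e+08
fd = 846555.5815 Hz

846555.5815 Hz


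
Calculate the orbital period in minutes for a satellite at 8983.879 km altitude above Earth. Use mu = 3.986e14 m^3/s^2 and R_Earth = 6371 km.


r = 15354.8790 km = 1.5354879e+07 m
T = 2*pi*sqrt(r^3/mu) = 2*pi*sqrt(3.6202553e+21 / 3.986e14)
T = 18935.6762 s = 315.5946 min

315.5946 minutes


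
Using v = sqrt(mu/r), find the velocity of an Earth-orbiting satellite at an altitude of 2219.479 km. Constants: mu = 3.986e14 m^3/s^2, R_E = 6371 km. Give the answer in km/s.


r = R_E + alt = 6371.0 + 2219.479 = 8590.4790 km = 8.590479e+06 m
v = sqrt(mu/r) = sqrt(3.986e14 / 8.590479e+06) = 6811.7697 m/s = 6.8118 km/s

6.8118 km/s


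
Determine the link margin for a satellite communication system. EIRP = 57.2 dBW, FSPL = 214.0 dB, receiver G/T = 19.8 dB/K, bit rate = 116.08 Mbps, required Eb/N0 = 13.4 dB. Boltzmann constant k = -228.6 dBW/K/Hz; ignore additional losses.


C/N0 = EIRP - FSPL + G/T - k = 57.2 - 214.0 + 19.8 - (-228.6)
C/N0 = 91.6000 dB-Hz
R_b = 116.08 Mbps = 1.1608e+08 bps -> 10*log10(R_b) = 80.6476 dB-Hz
Eb/N0 = C/N0 - 10*log10(R_b) = 91.6000 - 80.6476 = 10.9524 dB
Margin = Eb/N0 - Eb/N0_req = 10.9524 - 13.4 = -2.4476 dB (negative margin: link does not close)

-2.4476 dB


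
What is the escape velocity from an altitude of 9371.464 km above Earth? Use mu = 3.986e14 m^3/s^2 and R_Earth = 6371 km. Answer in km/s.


r = 6371.0 + 9371.464 = 15742.4640 km = 1.5742464e+07 m
v_esc = sqrt(2*mu/r) = sqrt(2*3.986e14 / 1.5742464e+07)
v_esc = 7116.1860 m/s = 7.1162 km/s

7.1162 km/s


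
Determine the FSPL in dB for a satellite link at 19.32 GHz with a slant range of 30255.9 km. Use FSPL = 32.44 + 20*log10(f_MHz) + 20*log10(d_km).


f = 19.32 GHz = 19320.0000 MHz
d = 30255.9 km
FSPL = 32.44 + 20*log10(19320.0000) + 20*log10(30255.9)
FSPL = 32.44 + 85.7201 + 89.6162
FSPL = 207.7763 dB

207.7763 dB


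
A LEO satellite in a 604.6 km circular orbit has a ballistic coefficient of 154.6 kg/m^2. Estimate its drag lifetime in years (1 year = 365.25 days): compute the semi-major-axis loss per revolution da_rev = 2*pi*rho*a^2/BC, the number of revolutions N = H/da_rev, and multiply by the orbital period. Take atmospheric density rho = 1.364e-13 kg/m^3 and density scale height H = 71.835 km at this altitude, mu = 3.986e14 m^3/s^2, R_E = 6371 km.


a = R_E + alt = 6975.6000 km = 6.9756e+06 m
da_rev = 2*pi*rho*a^2/BC = 2*pi*1.364e-13*(6.9756e+06)^2/154.6 = 0.269741574 m per revolution
N = H/da_rev = 71835.0000 m / 0.269741574 m = 266310.4503 revolutions
P = 2*pi*sqrt(a^3/mu) = 5798.0716 s
lifetime = N*P = 266310.4503 * 5798.0716 = 1.5440871e+09 s = 17871.3780 days
years = 17871.3780 / 365.25 = 48.9292 years

48.9292 years


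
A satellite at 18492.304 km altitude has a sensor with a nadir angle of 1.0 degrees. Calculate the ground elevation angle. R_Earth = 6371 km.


r = R_E + alt = 24863.3040 km
Law of sines in the satellite / Earth-center / ground-point triangle:
  sin(nadir)/R_E = sin(90 + el)/r  =>  cos(el) = (r/R_E)*sin(nadir)
cos(el) = (24863.3040 / 6371.0000) * sin(1.0 deg) = 0.06810932
el = arccos(0.06810932) = 86.0946 deg
(Earth-central angle = 90 - nadir - el = 2.9054 deg)

86.0946 degrees


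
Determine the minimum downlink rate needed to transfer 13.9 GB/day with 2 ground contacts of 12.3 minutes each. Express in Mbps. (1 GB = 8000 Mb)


total contact time = 2 * 12.3 * 60 = 1476.0000 s
data = 13.9 GB = 111200.0000 Mb
rate = 111200.0000 / 1476.0000 = 75.3388 Mbps

75.3388 Mbps


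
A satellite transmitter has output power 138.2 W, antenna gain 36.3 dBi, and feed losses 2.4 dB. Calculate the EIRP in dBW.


Pt = 138.2 W = 21.4051 dBW
EIRP = Pt_dBW + Gt - losses = 21.4051 + 36.3 - 2.4 = 55.3051 dBW

55.3051 dBW


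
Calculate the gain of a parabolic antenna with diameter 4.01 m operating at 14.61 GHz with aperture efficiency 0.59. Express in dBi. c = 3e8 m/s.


lambda = c/f = 3e8 / 1.461e+10 = 0.02053388 m
G = eta*(pi*D/lambda)^2 = 0.59*(pi*4.01/0.02053388)^2
G = 222074.3628 (linear)
G = 10*log10(222074.3628) = 53.4650 dBi

53.4650 dBi


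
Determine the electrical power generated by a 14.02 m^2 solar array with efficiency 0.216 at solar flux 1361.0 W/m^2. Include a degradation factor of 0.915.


P = area * eta * S * degradation
P = 14.02 * 0.216 * 1361.0 * 0.915
P = 3771.2123 W

3771.2123 W


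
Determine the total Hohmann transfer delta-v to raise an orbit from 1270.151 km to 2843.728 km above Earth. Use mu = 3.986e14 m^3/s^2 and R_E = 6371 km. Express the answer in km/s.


r1 = 7641.1510 km = 7.641151e+06 m
r2 = 9214.7280 km = 9.214728e+06 m
dv1 = sqrt(mu/r1)*(sqrt(2*r2/(r1+r2)) - 1) = 329.6078 m/s
dv2 = sqrt(mu/r2)*(1 - sqrt(2*r1/(r1+r2))) = 314.5171 m/s
total dv = |dv1| + |dv2| = 329.6078 + 314.5171 = 644.1249 m/s = 0.6441249 km/s

0.6441 km/s


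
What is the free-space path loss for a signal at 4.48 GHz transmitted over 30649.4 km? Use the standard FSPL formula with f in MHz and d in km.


f = 4.48 GHz = 4480.0000 MHz
d = 30649.4 km
FSPL = 32.44 + 20*log10(4480.0000) + 20*log10(30649.4)
FSPL = 32.44 + 73.0256 + 89.7284
FSPL = 195.1940 dB

195.1940 dB


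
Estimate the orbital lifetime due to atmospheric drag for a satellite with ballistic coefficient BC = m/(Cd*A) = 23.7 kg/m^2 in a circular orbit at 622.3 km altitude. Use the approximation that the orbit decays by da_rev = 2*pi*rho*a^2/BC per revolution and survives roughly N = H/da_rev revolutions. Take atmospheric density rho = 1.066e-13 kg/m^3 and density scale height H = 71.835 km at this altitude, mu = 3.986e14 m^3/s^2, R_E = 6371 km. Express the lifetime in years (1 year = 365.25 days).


a = R_E + alt = 6993.3000 km = 6.9933e+06 m
da_rev = 2*pi*rho*a^2/BC = 2*pi*1.066e-13*(6.9933e+06)^2/23.7 = 1.382143 m per revolution
N = H/da_rev = 71835.0000 m / 1.382143 m = 51973.6301 revolutions
P = 2*pi*sqrt(a^3/mu) = 5820.1538 s
lifetime = N*P = 51973.6301 * 5820.1538 = 3.0249452e+08 s = 3501.0940 days
years = 3501.0940 / 365.25 = 9.5855 years

9.5855 years


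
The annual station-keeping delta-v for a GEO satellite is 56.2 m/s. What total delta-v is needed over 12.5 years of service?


dV = rate * years = 56.2 * 12.5
dV = 702.5000 m/s

702.5000 m/s


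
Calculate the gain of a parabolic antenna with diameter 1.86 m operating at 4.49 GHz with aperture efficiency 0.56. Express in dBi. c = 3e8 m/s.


lambda = c/f = 3e8 / 4.49e+09 = 0.06681514 m
G = eta*(pi*D/lambda)^2 = 0.56*(pi*1.86/0.06681514)^2
G = 4283.1554 (linear)
G = 10*log10(4283.1554) = 36.3176 dBi

36.3176 dBi


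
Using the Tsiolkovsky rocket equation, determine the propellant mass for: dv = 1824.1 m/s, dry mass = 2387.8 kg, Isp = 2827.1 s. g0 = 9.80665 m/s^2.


ve = Isp * g0 = 2827.1 * 9.80665 = 27724.380215 m/s
mass ratio = exp(dv/ve) = exp(1824.1/27724.380215) = 1.06800677
m_prop = m_dry * (mr - 1) = 2387.8 * (1.06800677 - 1)
m_prop = 162.3866 kg

162.3866 kg


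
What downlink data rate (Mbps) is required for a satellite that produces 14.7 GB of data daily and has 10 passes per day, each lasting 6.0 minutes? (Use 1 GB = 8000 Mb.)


total contact time = 10 * 6.0 * 60 = 3600.0000 s
data = 14.7 GB = 117600.0000 Mb
rate = 117600.0000 / 3600.0000 = 32.6667 Mbps

32.6667 Mbps


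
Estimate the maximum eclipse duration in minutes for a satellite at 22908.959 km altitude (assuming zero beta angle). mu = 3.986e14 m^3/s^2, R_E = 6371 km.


r = 29279.9590 km
T = 831.0280 min
Eclipse fraction = arcsin(R_E/r)/pi = arcsin(6371.0000/29279.9590)/pi
= arcsin(0.2175891)/pi = 0.06981927
Eclipse duration = 0.06981927 * 831.0280 = 58.0218 min

58.0218 minutes


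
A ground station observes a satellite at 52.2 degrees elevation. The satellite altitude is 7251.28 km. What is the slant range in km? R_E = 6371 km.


h = 7251.28 km, el = 52.2 deg
d = -R_E*sin(el) + sqrt((R_E*sin(el))^2 + 2*R_E*h + h^2)
d = -6371.0000*sin(0.9110619) + sqrt((6371.0000*0.790155)^2 + 2*6371.0000*7251.28 + 7251.28^2)
d = 8016.5472 km

8016.5472 km


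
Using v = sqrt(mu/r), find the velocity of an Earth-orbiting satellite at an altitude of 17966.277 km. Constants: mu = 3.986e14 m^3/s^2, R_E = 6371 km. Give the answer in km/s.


r = R_E + alt = 6371.0 + 17966.277 = 24337.2770 km = 2.4337277e+07 m
v = sqrt(mu/r) = sqrt(3.986e14 / 2.4337277e+07) = 4046.9949 m/s = 4.0470 km/s

4.0470 km/s


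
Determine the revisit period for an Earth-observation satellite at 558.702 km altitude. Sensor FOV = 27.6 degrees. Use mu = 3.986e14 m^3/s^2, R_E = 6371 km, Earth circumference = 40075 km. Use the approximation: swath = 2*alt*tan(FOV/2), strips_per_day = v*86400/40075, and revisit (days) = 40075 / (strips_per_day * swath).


swath = 2*558.702*tan(0.2408554) = 274.4607 km
v = sqrt(mu/r) = 7584.2278 m/s = 7.5842 km/s
strips/day = v*86400/40075 = 7.5842*86400/40075 = 16.3513
coverage/day = strips * swath = 16.3513 * 274.4607 = 4487.7827 km
revisit = 40075 / 4487.7827 = 8.9298 days

8.9298 days


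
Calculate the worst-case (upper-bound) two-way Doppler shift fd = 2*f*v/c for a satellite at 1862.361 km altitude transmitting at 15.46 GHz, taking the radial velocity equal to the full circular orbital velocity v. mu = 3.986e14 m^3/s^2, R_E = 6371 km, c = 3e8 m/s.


r = 8.233361e+06 m
v = sqrt(mu/r) = 6957.9302 m/s (worst-case radial velocity)
f = 15.46 GHz = 1.546e+10 Hz
fd = 2*f*v/c = 2*1.546e+10*6957.9302/3.0e+08
fd = 717130.6735 Hz

717130.6735 Hz


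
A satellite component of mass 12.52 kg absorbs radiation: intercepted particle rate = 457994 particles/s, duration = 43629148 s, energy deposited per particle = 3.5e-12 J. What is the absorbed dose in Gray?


Total energy deposited = rate * time * E_per
  = 457994 * 43629148 * 3.5e-12 = 69.9366 J
Dose = E_total / mass = 69.9366 / 12.52
Dose = 5.5860 Gy

5.5860 Gy


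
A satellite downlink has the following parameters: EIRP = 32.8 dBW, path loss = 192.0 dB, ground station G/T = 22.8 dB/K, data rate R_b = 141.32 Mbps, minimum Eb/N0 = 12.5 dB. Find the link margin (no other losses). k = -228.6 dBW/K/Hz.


C/N0 = EIRP - FSPL + G/T - k = 32.8 - 192.0 + 22.8 - (-228.6)
C/N0 = 92.2000 dB-Hz
R_b = 141.32 Mbps = 1.4132e+08 bps -> 10*log10(R_b) = 81.5020 dB-Hz
Eb/N0 = C/N0 - 10*log10(R_b) = 92.2000 - 81.5020 = 10.6980 dB
Margin = Eb/N0 - Eb/N0_req = 10.6980 - 12.5 = -1.8020 dB (negative margin: link does not close)

-1.8020 dB


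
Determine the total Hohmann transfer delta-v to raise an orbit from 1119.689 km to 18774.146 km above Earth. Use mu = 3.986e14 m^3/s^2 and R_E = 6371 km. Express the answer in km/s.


r1 = 7490.6890 km = 7.490689e+06 m
r2 = 25145.1460 km = 2.5145146e+07 m
dv1 = sqrt(mu/r1)*(sqrt(2*r2/(r1+r2)) - 1) = 1760.5869 m/s
dv2 = sqrt(mu/r2)*(1 - sqrt(2*r1/(r1+r2))) = 1283.8992 m/s
total dv = |dv1| + |dv2| = 1760.5869 + 1283.8992 = 3044.4860 m/s = 3.0445 km/s

3.0445 km/s


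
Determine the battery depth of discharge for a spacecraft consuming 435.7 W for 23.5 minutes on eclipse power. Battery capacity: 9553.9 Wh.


E_used = P * t / 60 = 435.7 * 23.5 / 60 = 170.6492 Wh
DOD = E_used / E_total * 100 = 170.6492 / 9553.9 * 100
DOD = 1.7862 %

1.7862 %


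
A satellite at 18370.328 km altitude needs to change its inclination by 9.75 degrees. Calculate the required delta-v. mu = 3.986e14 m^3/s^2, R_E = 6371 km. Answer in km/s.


r = 24741.3280 km = 2.4741328e+07 m
V = sqrt(mu/r) = 4013.8131 m/s
di = 9.75 deg = 0.1701696 rad
dV = 2*V*sin(di/2) = 2*4013.8131*sin(0.0850848)
dV = 682.2052 m/s = 0.6822052 km/s

0.6822 km/s


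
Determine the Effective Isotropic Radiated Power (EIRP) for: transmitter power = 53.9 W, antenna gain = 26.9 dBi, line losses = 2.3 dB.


Pt = 53.9 W = 17.3159 dBW
EIRP = Pt_dBW + Gt - losses = 17.3159 + 26.9 - 2.3 = 41.9159 dBW

41.9159 dBW


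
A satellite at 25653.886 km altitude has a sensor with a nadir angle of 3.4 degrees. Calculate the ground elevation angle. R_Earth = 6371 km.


r = R_E + alt = 32024.8860 km
Law of sines in the satellite / Earth-center / ground-point triangle:
  sin(nadir)/R_E = sin(90 + el)/r  =>  cos(el) = (r/R_E)*sin(nadir)
cos(el) = (32024.8860 / 6371.0000) * sin(3.4 deg) = 0.2981133
el = arccos(0.2981133) = 72.6557 deg
(Earth-central angle = 90 - nadir - el = 13.9443 deg)

72.6557 degrees


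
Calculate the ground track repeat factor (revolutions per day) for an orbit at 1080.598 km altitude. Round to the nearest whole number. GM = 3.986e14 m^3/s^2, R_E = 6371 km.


r = 7.451598e+06 m
T = 2*pi*sqrt(r^3/mu) = 6401.5530 s = 106.6926 min
revs/day = 1440 / 106.6926 = 13.4967
Rounded: 13 revolutions per day

13 revolutions per day


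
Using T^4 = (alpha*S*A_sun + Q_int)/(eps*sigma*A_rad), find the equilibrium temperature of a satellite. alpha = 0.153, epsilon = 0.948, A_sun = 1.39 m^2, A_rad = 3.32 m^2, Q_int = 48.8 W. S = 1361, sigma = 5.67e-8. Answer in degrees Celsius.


Numerator = alpha*S*A_sun + Q_int = 0.153*1361*1.39 + 48.8 = 338.2439 W
Denominator = eps*sigma*A_rad = 0.948*5.67e-8*3.32 = 1.7845531e-07 W/K^4
T^4 = 1.8953982e+09 K^4
T = 208.6532 K = -64.4968 C

-64.4968 degrees Celsius


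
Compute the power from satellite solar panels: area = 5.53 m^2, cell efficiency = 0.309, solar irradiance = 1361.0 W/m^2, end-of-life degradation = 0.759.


P = area * eta * S * degradation
P = 5.53 * 0.309 * 1361.0 * 0.759
P = 1765.1577 W

1765.1577 W


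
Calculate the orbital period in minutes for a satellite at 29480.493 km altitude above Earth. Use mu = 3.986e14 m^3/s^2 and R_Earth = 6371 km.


r = 35851.4930 km = 3.5851493e+07 m
T = 2*pi*sqrt(r^3/mu) = 2*pi*sqrt(4.6080983e+22 / 3.986e14)
T = 67557.2699 s = 1125.9545 min

1125.9545 minutes


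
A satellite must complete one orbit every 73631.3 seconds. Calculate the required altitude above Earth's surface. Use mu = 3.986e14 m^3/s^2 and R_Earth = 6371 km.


T = 73631.3 s
r = (mu*T^2/(4*pi^2))^(1/3) = (3.986e14 * 73631.3^2 / (4*pi^2))^(1/3)
r = 3.7969438e+07 m = 37969.4376 km
alt = r - R_E = 37969.4376 - 6371 = 31598.4376 km

31598.4376 km


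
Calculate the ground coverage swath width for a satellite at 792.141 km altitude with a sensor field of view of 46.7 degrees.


FOV = 46.7 deg = 0.8150688 rad
swath = 2 * alt * tan(FOV/2) = 2 * 792.141 * tan(0.4075344)
swath = 2 * 792.141 * 0.431703
swath = 683.9392 km

683.9392 km


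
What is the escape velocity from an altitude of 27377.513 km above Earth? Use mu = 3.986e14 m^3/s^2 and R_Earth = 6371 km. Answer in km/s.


r = 6371.0 + 27377.513 = 33748.5130 km = 3.3748513e+07 m
v_esc = sqrt(2*mu/r) = sqrt(2*3.986e14 / 3.3748513e+07)
v_esc = 4860.2244 m/s = 4.8602 km/s

4.8602 km/s


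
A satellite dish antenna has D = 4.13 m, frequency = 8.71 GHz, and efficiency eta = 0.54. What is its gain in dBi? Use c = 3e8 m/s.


lambda = c/f = 3e8 / 8.71e+09 = 0.03444317 m
G = eta*(pi*D/lambda)^2 = 0.54*(pi*4.13/0.03444317)^2
G = 76627.9856 (linear)
G = 10*log10(76627.9856) = 48.8439 dBi

48.8439 dBi


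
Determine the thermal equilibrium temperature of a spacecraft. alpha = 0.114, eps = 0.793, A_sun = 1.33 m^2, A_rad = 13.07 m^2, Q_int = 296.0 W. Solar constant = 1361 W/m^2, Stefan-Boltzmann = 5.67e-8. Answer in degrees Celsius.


Numerator = alpha*S*A_sun + Q_int = 0.114*1361*1.33 + 296.0 = 502.3548 W
Denominator = eps*sigma*A_rad = 0.793*5.67e-8*13.07 = 5.8766772e-07 W/K^4
T^4 = 8.54828e+08 K^4
T = 170.9896 K = -102.1604 C

-102.1604 degrees Celsius


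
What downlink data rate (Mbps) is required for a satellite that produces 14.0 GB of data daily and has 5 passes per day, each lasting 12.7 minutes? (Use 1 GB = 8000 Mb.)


total contact time = 5 * 12.7 * 60 = 3810.0000 s
data = 14.0 GB = 112000.0000 Mb
rate = 112000.0000 / 3810.0000 = 29.3963 Mbps

29.3963 Mbps
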